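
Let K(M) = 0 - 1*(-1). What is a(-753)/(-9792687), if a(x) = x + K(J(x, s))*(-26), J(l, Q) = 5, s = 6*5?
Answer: 779/9792687 ≈ 7.9549e-5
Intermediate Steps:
s = 30
K(M) = 1 (K(M) = 0 + 1 = 1)
a(x) = -26 + x (a(x) = x + 1*(-26) = x - 26 = -26 + x)
a(-753)/(-9792687) = (-26 - 753)/(-9792687) = -779*(-1/9792687) = 779/9792687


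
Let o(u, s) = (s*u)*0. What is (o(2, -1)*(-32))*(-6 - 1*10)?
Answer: 0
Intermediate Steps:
o(u, s) = 0
(o(2, -1)*(-32))*(-6 - 1*10) = (0*(-32))*(-6 - 1*10) = 0*(-6 - 10) = 0*(-16) = 0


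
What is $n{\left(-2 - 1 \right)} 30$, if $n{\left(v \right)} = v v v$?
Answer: $-810$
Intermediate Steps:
$n{\left(v \right)} = v^{3}$ ($n{\left(v \right)} = v^{2} v = v^{3}$)
$n{\left(-2 - 1 \right)} 30 = \left(-2 - 1\right)^{3} \cdot 30 = \left(-3\right)^{3} \cdot 30 = \left(-27\right) 30 = -810$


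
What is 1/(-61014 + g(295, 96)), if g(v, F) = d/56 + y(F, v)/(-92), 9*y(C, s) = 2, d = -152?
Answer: -2898/176826445 ≈ -1.6389e-5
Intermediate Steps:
y(C, s) = 2/9 (y(C, s) = (1/9)*2 = 2/9)
g(v, F) = -7873/2898 (g(v, F) = -152/56 + (2/9)/(-92) = -152*1/56 + (2/9)*(-1/92) = -19/7 - 1/414 = -7873/2898)
1/(-61014 + g(295, 96)) = 1/(-61014 - 7873/2898) = 1/(-176826445/2898) = -2898/176826445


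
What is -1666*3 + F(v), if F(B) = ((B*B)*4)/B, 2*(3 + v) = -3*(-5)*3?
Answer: -4920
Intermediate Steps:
v = 39/2 (v = -3 + (-3*(-5)*3)/2 = -3 + (15*3)/2 = -3 + (½)*45 = -3 + 45/2 = 39/2 ≈ 19.500)
F(B) = 4*B (F(B) = (B²*4)/B = (4*B²)/B = 4*B)
-1666*3 + F(v) = -1666*3 + 4*(39/2) = -98*51 + 78 = -4998 + 78 = -4920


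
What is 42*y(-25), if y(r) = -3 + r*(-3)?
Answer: 3024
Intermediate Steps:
y(r) = -3 - 3*r
42*y(-25) = 42*(-3 - 3*(-25)) = 42*(-3 + 75) = 42*72 = 3024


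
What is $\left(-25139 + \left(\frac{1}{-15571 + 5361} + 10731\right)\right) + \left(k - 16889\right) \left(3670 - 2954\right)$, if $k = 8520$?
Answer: $- \frac{61327508521}{10210} \approx -6.0066 \cdot 10^{6}$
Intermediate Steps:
$\left(-25139 + \left(\frac{1}{-15571 + 5361} + 10731\right)\right) + \left(k - 16889\right) \left(3670 - 2954\right) = \left(-25139 + \left(\frac{1}{-15571 + 5361} + 10731\right)\right) + \left(8520 - 16889\right) \left(3670 - 2954\right) = \left(-25139 + \left(\frac{1}{-10210} + 10731\right)\right) - 5992204 = \left(-25139 + \left(- \frac{1}{10210} + 10731\right)\right) - 5992204 = \left(-25139 + \frac{109563509}{10210}\right) - 5992204 = - \frac{147105681}{10210} - 5992204 = - \frac{61327508521}{10210}$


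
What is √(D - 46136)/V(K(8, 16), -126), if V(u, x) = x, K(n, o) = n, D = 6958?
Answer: -I*√39178/126 ≈ -1.5709*I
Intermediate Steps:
√(D - 46136)/V(K(8, 16), -126) = √(6958 - 46136)/(-126) = √(-39178)*(-1/126) = (I*√39178)*(-1/126) = -I*√39178/126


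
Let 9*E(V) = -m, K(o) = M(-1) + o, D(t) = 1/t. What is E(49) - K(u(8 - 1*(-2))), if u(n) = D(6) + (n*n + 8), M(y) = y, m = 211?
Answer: -2351/18 ≈ -130.61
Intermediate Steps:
D(t) = 1/t
u(n) = 49/6 + n² (u(n) = 1/6 + (n*n + 8) = ⅙ + (n² + 8) = ⅙ + (8 + n²) = 49/6 + n²)
K(o) = -1 + o
E(V) = -211/9 (E(V) = (-1*211)/9 = (⅑)*(-211) = -211/9)
E(49) - K(u(8 - 1*(-2))) = -211/9 - (-1 + (49/6 + (8 - 1*(-2))²)) = -211/9 - (-1 + (49/6 + (8 + 2)²)) = -211/9 - (-1 + (49/6 + 10²)) = -211/9 - (-1 + (49/6 + 100)) = -211/9 - (-1 + 649/6) = -211/9 - 1*643/6 = -211/9 - 643/6 = -2351/18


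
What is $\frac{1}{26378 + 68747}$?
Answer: $\frac{1}{95125} \approx 1.0512 \cdot 10^{-5}$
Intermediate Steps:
$\frac{1}{26378 + 68747} = \frac{1}{95125}$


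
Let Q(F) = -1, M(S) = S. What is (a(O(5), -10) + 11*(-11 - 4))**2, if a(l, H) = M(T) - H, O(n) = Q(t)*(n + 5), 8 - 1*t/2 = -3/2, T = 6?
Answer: 22201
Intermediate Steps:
t = 19 (t = 16 - (-6)/2 = 16 - 2*(-3/2) = 16 + 3 = 19)
O(n) = -5 - n (O(n) = -(n + 5) = -(5 + n) = -5 - n)
a(l, H) = 6 - H
(a(O(5), -10) + 11*(-11 - 4))**2 = ((6 - 1*(-10)) + 11*(-11 - 4))**2 = ((6 + 10) + 11*(-15))**2 = (16 - 165)**2 = (-149)**2 = 22201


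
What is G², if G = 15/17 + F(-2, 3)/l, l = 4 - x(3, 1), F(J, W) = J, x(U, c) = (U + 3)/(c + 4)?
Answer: 400/14161 ≈ 0.028247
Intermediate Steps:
x(U, c) = (3 + U)/(4 + c)
l = 14/5 (l = 4 - (3 + 3)/(4 + 1) = 4 - 6/5 = 14/5 ≈ 2.8000)
G = 20/119 (G = 15/17 - 2/14/5 = 15*(1/17) - 2*5/14 = 15/17 - 5/7 = 20/119 ≈ 0.16807)
G² = (20/119)² = 400/14161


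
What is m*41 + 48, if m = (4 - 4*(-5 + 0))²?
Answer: 23664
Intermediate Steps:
m = 576 (m = (4 - 4*(-5))² = (4 + 20)² = 24² = 576)
m*41 + 48 = 576*41 + 48 = 23616 + 48 = 23664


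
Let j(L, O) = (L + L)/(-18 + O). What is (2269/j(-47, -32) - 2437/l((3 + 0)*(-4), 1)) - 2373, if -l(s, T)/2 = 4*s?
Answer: -5375915/4512 ≈ -1191.5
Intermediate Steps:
l(s, T) = -8*s
j(L, O) = 2*L/(-18 + O) (j(L, O) = (2*L)/(-18 + O) = 2*L/(-18 + O))
(2269/j(-47, -32) - 2437/l((3 + 0)*(-4), 1)) - 2373 = (2269/((2*(-47)/(-18 - 32))) - 2437*1/(32*(3 + 0))) - 2373 = (2269/((2*(-47)/(-50))) - 2437/((-24*(-4)))) - 2373 = (2269/((2*(-47)*(-1/50))) - 2437/((-8*(-12)))) - 2373 = (2269/(47/25) - 2437/96) - 2373 = (2269*(25/47) - 2437*1/96) - 2373 = (56725/47 - 2437/96) - 2373 = 5331061/4512 - 2373 = -5375915/4512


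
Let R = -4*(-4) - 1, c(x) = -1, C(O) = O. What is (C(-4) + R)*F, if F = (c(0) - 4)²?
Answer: 275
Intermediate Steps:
R = 15 (R = 16 - 1 = 15)
F = 25 (F = (-1 - 4)² = (-5)² = 25)
(C(-4) + R)*F = (-4 + 15)*25 = 11*25 = 275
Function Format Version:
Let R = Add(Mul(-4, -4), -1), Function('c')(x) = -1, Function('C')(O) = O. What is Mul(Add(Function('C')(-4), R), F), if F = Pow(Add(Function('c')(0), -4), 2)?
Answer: 275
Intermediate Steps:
R = 15 (R = Add(16, -1) = 15)
F = 25 (F = Pow(Add(-1, -4), 2) = Pow(-5, 2) = 25)
Mul(Add(Function('C')(-4), R), F) = Mul(Add(-4, 15), 25) = Mul(11, 25) = 275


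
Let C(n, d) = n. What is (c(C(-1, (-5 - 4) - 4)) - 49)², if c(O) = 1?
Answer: 2304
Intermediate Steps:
(c(C(-1, (-5 - 4) - 4)) - 49)² = (1 - 49)² = (-48)² = 2304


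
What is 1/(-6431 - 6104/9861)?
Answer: -9861/63422195 ≈ -0.00015548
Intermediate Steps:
1/(-6431 - 6104/9861) = 1/(-63422195/9861) = -9861/63422195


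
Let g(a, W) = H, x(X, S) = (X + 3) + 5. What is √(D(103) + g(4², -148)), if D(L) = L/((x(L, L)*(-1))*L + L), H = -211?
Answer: 3*I*√283690/110 ≈ 14.526*I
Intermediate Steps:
x(X, S) = 8 + X (x(X, S) = (3 + X) + 5 = 8 + X)
g(a, W) = -211
D(L) = L/(L + L*(-8 - L)) (D(L) = L/(((8 + L)*(-1))*L + L) = L/((-8 - L)*L + L) = L/(L*(-8 - L) + L) = L/(L + L*(-8 - L)))
√(D(103) + g(4², -148)) = √(-1/(7 + 103) - 211) = √(-1/110 - 211) = √(-23211/110) = 3*I*√283690/110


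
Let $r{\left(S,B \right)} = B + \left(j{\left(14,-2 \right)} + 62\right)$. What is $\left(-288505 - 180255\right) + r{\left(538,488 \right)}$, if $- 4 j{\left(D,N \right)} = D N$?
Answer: $-468203$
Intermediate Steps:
$j{\left(D,N \right)} = - \frac{D N}{4}$
$r{\left(S,B \right)} = 69 + B$ ($r{\left(S,B \right)} = B + \left(\left(- \frac{1}{4}\right) 14 \left(-2\right) + 62\right) = B + \left(7 + 62\right) = B + 69 = 69 + B$)
$\left(-288505 - 180255\right) + r{\left(538,488 \right)} = \left(-288505 - 180255\right) + \left(69 + 488\right) = -468760 + 557 = -468203$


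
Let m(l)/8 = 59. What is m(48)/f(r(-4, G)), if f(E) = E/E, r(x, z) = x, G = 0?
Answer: 472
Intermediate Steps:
f(E) = 1
m(l) = 472 (m(l) = 8*59 = 472)
m(48)/f(r(-4, G)) = 472/1 = 472*1 = 472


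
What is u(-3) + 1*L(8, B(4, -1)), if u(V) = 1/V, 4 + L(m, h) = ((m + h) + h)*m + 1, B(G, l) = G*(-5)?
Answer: -778/3 ≈ -259.33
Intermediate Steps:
B(G, l) = -5*G
L(m, h) = -3 + m*(m + 2*h) (L(m, h) = -4 + (((m + h) + h)*m + 1) = -4 + (((h + m) + h)*m + 1) = -4 + ((m + 2*h)*m + 1) = -4 + (m*(m + 2*h) + 1) = -4 + (1 + m*(m + 2*h)) = -3 + m*(m + 2*h))
u(-3) + 1*L(8, B(4, -1)) = 1/(-3) + 1*(-3 + 8**2 + 2*(-5*4)*8) = -1/3 + 1*(-3 + 64 + 2*(-20)*8) = -1/3 + 1*(-3 + 64 - 320) = -1/3 + 1*(-259) = -1/3 - 259 = -778/3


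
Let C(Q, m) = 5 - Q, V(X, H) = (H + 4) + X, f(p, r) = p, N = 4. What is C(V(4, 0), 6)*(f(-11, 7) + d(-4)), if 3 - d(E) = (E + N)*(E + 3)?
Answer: 24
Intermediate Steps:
V(X, H) = 4 + H + X (V(X, H) = (4 + H) + X = 4 + H + X)
d(E) = 3 - (3 + E)*(4 + E) (d(E) = 3 - (E + 4)*(E + 3) = 3 - (4 + E)*(3 + E) = 3 - (3 + E)*(4 + E))
C(V(4, 0), 6)*(f(-11, 7) + d(-4)) = (5 - (4 + 0 + 4))*(-11 + (-9 - 1*(-4)² - 7*(-4))) = (5 - 1*8)*(-11 + (-9 - 1*16 + 28)) = (5 - 8)*(-11 + (-9 - 16 + 28)) = -3*(-11 + 3) = -3*(-8) = 24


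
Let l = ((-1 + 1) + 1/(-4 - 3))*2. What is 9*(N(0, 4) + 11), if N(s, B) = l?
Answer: 675/7 ≈ 96.429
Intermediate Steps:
l = -2/7 (l = (0 + 1/(-7))*2 = (0 - ⅐)*2 = -⅐*2 = -2/7 ≈ -0.28571)
N(s, B) = -2/7
9*(N(0, 4) + 11) = 9*(-2/7 + 11) = 9*(75/7) = 675/7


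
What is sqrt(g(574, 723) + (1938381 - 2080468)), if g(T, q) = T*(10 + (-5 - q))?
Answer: 29*I*sqrt(659) ≈ 744.46*I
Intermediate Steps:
g(T, q) = T*(5 - q)
sqrt(g(574, 723) + (1938381 - 2080468)) = sqrt(574*(5 - 1*723) + (1938381 - 2080468)) = sqrt(574*(5 - 723) - 142087) = sqrt(574*(-718) - 142087) = sqrt(-412132 - 142087) = sqrt(-554219) = 29*I*sqrt(659)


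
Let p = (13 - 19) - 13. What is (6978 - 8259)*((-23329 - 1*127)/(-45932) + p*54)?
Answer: 15084664014/11483 ≈ 1.3137e+6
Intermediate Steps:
p = -19 (p = -6 - 13 = -19)
(6978 - 8259)*((-23329 - 1*127)/(-45932) + p*54) = (6978 - 8259)*((-23329 - 1*127)/(-45932) - 19*54) = -1281*((-23329 - 127)*(-1/45932) - 1026) = -1281*(-23456*(-1/45932) - 1026) = -1281*(5864/11483 - 1026) = -1281*(-11775694/11483) = 15084664014/11483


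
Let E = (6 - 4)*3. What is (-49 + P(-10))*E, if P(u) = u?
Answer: -354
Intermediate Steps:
E = 6 (E = 2*3 = 6)
(-49 + P(-10))*E = (-49 - 10)*6 = -59*6 = -354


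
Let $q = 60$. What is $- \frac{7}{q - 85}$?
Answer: $\frac{7}{25} \approx 0.28$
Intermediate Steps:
$- \frac{7}{q - 85} = - \frac{7}{60 - 85} = - \frac{7}{-25} = \left(-7\right) \left(- \frac{1}{25}\right) = \frac{7}{25}$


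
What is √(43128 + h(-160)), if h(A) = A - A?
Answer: 6*√1198 ≈ 207.67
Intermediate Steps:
h(A) = 0
√(43128 + h(-160)) = √(43128 + 0) = √43128 = 6*√1198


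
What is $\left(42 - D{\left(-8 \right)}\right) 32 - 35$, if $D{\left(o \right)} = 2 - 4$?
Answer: $1373$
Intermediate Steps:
$D{\left(o \right)} = -2$
$\left(42 - D{\left(-8 \right)}\right) 32 - 35 = \left(42 - -2\right) 32 - 35 = \left(42 + 2\right) 32 - 35 = 44 \cdot 32 - 35 = 1408 - 35 = 1373$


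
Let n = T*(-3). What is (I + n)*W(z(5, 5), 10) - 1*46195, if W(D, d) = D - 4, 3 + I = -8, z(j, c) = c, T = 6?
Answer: -46224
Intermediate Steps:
I = -11 (I = -3 - 8 = -11)
n = -18 (n = 6*(-3) = -18)
W(D, d) = -4 + D
(I + n)*W(z(5, 5), 10) - 1*46195 = (-11 - 18)*(-4 + 5) - 1*46195 = -29*1 - 46195 = -29 - 46195 = -46224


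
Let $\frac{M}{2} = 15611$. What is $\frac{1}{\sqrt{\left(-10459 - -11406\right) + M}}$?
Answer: $\frac{\sqrt{32169}}{32169} \approx 0.0055755$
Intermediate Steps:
$M = 31222$ ($M = 2 \cdot 15611 = 31222$)
$\frac{1}{\sqrt{\left(-10459 - -11406\right) + M}} = \frac{1}{\sqrt{\left(-10459 - -11406\right) + 31222}} = \frac{1}{\sqrt{\left(-10459 + 11406\right) + 31222}} = \frac{1}{\sqrt{947 + 31222}} = \frac{1}{\sqrt{32169}} = \frac{\sqrt{32169}}{32169}$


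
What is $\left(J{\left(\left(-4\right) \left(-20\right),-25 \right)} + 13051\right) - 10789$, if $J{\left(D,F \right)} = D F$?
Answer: $262$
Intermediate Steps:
$\left(J{\left(\left(-4\right) \left(-20\right),-25 \right)} + 13051\right) - 10789 = \left(\left(-4\right) \left(-20\right) \left(-25\right) + 13051\right) - 10789 = \left(80 \left(-25\right) + 13051\right) - 10789 = \left(-2000 + 13051\right) - 10789 = 11051 - 10789 = 262$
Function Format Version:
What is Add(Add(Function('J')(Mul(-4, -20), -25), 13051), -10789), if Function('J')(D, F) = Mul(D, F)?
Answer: 262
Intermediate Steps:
Add(Add(Function('J')(Mul(-4, -20), -25), 13051), -10789) = Add(Add(Mul(Mul(-4, -20), -25), 13051), -10789) = Add(Add(Mul(80, -25), 13051), -10789) = Add(Add(-2000, 13051), -10789) = Add(11051, -10789) = 262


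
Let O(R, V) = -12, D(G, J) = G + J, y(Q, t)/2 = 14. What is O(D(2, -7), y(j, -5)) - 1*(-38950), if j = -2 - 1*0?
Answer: 38938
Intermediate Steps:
j = -2 (j = -2 + 0 = -2)
y(Q, t) = 28 (y(Q, t) = 2*14 = 28)
O(D(2, -7), y(j, -5)) - 1*(-38950) = -12 - 1*(-38950) = -12 + 38950 = 38938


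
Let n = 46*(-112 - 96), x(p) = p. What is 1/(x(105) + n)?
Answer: -1/9463 ≈ -0.00010567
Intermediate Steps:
n = -9568 (n = 46*(-208) = -9568)
1/(x(105) + n) = 1/(105 - 9568) = 1/(-9463) = -1/9463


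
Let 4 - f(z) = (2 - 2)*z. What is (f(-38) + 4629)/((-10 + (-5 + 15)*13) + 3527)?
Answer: 4633/3647 ≈ 1.2704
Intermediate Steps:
f(z) = 4 (f(z) = 4 - (2 - 2)*z = 4 - 0*z = 4 - 1*0 = 4 + 0 = 4)
(f(-38) + 4629)/((-10 + (-5 + 15)*13) + 3527) = (4 + 4629)/((-10 + (-5 + 15)*13) + 3527) = 4633/((-10 + 10*13) + 3527) = 4633/((-10 + 130) + 3527) = 4633/(120 + 3527) = 4633/3647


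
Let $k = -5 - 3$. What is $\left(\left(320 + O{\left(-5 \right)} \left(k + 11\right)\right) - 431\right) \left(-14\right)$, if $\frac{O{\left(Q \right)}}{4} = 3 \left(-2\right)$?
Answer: $2562$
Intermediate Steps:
$O{\left(Q \right)} = -24$ ($O{\left(Q \right)} = 4 \cdot 3 \left(-2\right) = 4 \left(-6\right) = -24$)
$k = -8$ ($k = -5 - 3 = -8$)
$\left(\left(320 + O{\left(-5 \right)} \left(k + 11\right)\right) - 431\right) \left(-14\right) = \left(\left(320 - 24 \left(-8 + 11\right)\right) - 431\right) \left(-14\right) = \left(\left(320 - 72\right) - 431\right) \left(-14\right) = \left(248 - 431\right) \left(-14\right) = \left(-183\right) \left(-14\right) = 2562$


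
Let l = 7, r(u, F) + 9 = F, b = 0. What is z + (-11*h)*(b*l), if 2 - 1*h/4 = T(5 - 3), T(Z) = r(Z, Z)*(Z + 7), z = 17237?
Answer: 17237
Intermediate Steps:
r(u, F) = -9 + F
T(Z) = (-9 + Z)*(7 + Z) (T(Z) = (-9 + Z)*(Z + 7) = (-9 + Z)*(7 + Z))
h = 260 (h = 8 - 4*(-9 + (5 - 3))*(7 + (5 - 3)) = 8 - 4*(-9 + 2)*(7 + 2) = 8 - (-28)*9 = 8 - 4*(-63) = 8 + 252 = 260)
z + (-11*h)*(b*l) = 17237 + (-11*260)*(0*7) = 17237 - 2860*0 = 17237 + 0 = 17237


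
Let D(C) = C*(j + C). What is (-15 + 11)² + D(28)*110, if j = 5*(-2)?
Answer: 55456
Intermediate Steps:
j = -10
D(C) = C*(-10 + C)
(-15 + 11)² + D(28)*110 = (-15 + 11)² + (28*(-10 + 28))*110 = (-4)² + (28*18)*110 = 16 + 504*110 = 16 + 55440 = 55456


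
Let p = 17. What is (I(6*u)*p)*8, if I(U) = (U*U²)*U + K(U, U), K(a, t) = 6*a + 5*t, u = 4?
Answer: 45157440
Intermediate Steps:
K(a, t) = 5*t + 6*a
I(U) = U⁴ + 11*U (I(U) = (U*U²)*U + (5*U + 6*U) = U³*U + 11*U = U⁴ + 11*U)
(I(6*u)*p)*8 = (((6*4)*(11 + (6*4)³))*17)*8 = ((24*(11 + 24³))*17)*8 = ((24*(11 + 13824))*17)*8 = ((24*13835)*17)*8 = (332040*17)*8 = 5644680*8 = 45157440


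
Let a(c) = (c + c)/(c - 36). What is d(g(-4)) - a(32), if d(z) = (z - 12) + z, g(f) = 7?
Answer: 18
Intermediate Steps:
a(c) = 2*c/(-36 + c) (a(c) = (2*c)/(-36 + c) = 2*c/(-36 + c))
d(z) = -12 + 2*z (d(z) = (-12 + z) + z = -12 + 2*z)
d(g(-4)) - a(32) = (-12 + 2*7) - 2*32/(-36 + 32) = (-12 + 14) - 2*32/(-4) = 2 - 2*32*(-1)/4 = 2 - 1*(-16) = 2 + 16 = 18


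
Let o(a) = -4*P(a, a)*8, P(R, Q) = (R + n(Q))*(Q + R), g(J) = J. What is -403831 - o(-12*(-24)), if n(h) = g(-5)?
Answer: 4812425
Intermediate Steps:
n(h) = -5
P(R, Q) = (-5 + R)*(Q + R) (P(R, Q) = (R - 5)*(Q + R) = (-5 + R)*(Q + R))
o(a) = -64*a**2 + 320*a (o(a) = -4*(a**2 - 5*a - 5*a + a*a)*8 = -4*(a**2 - 5*a - 5*a + a**2)*8 = -4*(-10*a + 2*a**2)*8 = (-8*a**2 + 40*a)*8 = -64*a**2 + 320*a)
-403831 - o(-12*(-24)) = -403831 - 64*(-12*(-24))*(5 - (-12)*(-24)) = -403831 - 64*288*(5 - 1*288) = -403831 - 64*288*(5 - 288) = -403831 - 64*288*(-283) = -403831 - 1*(-5216256) = -403831 + 5216256 = 4812425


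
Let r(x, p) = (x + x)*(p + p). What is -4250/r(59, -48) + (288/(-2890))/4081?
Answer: 12530405009/33400862880 ≈ 0.37515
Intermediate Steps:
r(x, p) = 4*p*x (r(x, p) = (2*x)*(2*p) = 4*p*x)
-4250/r(59, -48) + (288/(-2890))/4081 = -4250/(4*(-48)*59) + (288/(-2890))/4081 = -4250/(-11328) + (288*(-1/2890))*(1/4081) = -4250*(-1/11328) - 144/1445*1/4081 = 2125/5664 - 144/5897045 = 12530405009/33400862880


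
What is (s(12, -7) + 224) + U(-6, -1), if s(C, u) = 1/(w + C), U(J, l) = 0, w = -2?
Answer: 2241/10 ≈ 224.10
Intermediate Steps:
s(C, u) = 1/(-2 + C)
(s(12, -7) + 224) + U(-6, -1) = (1/(-2 + 12) + 224) + 0 = (1/10 + 224) + 0 = (⅒ + 224) + 0 = 2241/10 + 0 = 2241/10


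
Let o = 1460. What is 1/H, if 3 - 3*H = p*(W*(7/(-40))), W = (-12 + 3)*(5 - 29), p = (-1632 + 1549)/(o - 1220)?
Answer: -400/1343 ≈ -0.29784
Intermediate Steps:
p = -83/240 (p = (-1632 + 1549)/(1460 - 1220) = -83/240 ≈ -0.34583)
W = 216 (W = -9*(-24) = 216)
H = -1343/400 (H = 1 - (-83)*216*(7/(-40))/720 = 1 - (-83)*216*(7*(-1/40))/720 = 1 - (-83)*216*(-7/40)/720 = 1 - (-83)*(-189)/(720*5) = 1 - 1/3*5229/400 = 1 - 1743/400 = -1343/400 ≈ -3.3575)
1/H = 1/(-1343/400) = -400/1343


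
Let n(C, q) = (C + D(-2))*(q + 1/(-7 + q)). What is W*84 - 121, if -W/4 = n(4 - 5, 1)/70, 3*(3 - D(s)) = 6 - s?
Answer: -355/3 ≈ -118.33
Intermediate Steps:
D(s) = 1 + s/3 (D(s) = 3 - (6 - s)/3 = 3 + (-2 + s/3) = 1 + s/3)
n(C, q) = (1/3 + C)*(q + 1/(-7 + q)) (n(C, q) = (C + (1 + (1/3)*(-2)))*(q + 1/(-7 + q)) = (C + (1 - 2/3))*(q + 1/(-7 + q)) = (C + 1/3)*(q + 1/(-7 + q)) = (1/3 + C)*(q + 1/(-7 + q)))
W = 2/63 (W = -4*(1 + 1**2 - 7*1 + 3*(4 - 5) - 21*(4 - 5)*1 + 3*(4 - 5)*1**2)/(3*(-7 + 1))/70 = -4*(1/3)*(1 + 1 - 7 + 3*(-1) - 21*(-1)*1 + 3*(-1)*1)/(-6)/70 = -4*(1/3)*(-1/6)*(1 + 1 - 7 - 3 + 21 - 3)/70 = -4*(1/3)*(-1/6)*10/70 = -(-20)/(9*70) = -4*(-1/126) = 2/63 ≈ 0.031746)
W*84 - 121 = (2/63)*84 - 121 = 8/3 - 121 = -355/3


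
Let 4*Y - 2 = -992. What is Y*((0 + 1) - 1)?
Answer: 0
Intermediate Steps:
Y = -495/2 (Y = ½ + (¼)*(-992) = ½ - 248 = -495/2 ≈ -247.50)
Y*((0 + 1) - 1) = -495*((0 + 1) - 1)/2 = -495*(1 - 1)/2 = -495/2*0 = 0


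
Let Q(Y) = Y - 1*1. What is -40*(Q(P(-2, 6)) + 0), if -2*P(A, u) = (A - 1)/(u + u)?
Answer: 35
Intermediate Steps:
P(A, u) = -(-1 + A)/(4*u) (P(A, u) = -(A - 1)/(2*(u + u)) = -(-1 + A)/(2*(2*u)) = -(-1 + A)*1/(2*u)/2 = -(-1 + A)/(4*u))
Q(Y) = -1 + Y (Q(Y) = Y - 1 = -1 + Y)
-40*(Q(P(-2, 6)) + 0) = -40*((-1 + (1/4)*(1 - 1*(-2))/6) + 0) = -40*((-1 + (1/4)*(1/6)*(1 + 2)) + 0) = -40*((-1 + (1/4)*(1/6)*3) + 0) = -40*((-1 + 1/8) + 0) = -40*(-7/8 + 0) = -40*(-7/8) = 35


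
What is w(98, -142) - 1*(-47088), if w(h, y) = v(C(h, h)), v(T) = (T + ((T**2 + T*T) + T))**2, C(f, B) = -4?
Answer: 47664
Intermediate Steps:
v(T) = (2*T + 2*T**2)**2 (v(T) = (T + ((T**2 + T**2) + T))**2 = (T + (2*T**2 + T))**2 = (T + (T + 2*T**2))**2 = (2*T + 2*T**2)**2)
w(h, y) = 576 (w(h, y) = 4*(-4)**2*(1 - 4)**2 = 4*16*(-3)**2 = 4*16*9 = 576)
w(98, -142) - 1*(-47088) = 576 - 1*(-47088) = 576 + 47088 = 47664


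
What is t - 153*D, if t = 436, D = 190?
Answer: -28634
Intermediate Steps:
t - 153*D = 436 - 153*190 = 436 - 29070 = -28634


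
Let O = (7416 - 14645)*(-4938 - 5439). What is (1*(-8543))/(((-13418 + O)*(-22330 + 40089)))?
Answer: -8543/1331959008485 ≈ -6.4139e-9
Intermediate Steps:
O = 75015333 (O = -7229*(-10377) = 75015333)
(1*(-8543))/(((-13418 + O)*(-22330 + 40089))) = (1*(-8543))/(((-13418 + 75015333)*(-22330 + 40089))) = -8543/(75001915*17759) = -8543/1331959008485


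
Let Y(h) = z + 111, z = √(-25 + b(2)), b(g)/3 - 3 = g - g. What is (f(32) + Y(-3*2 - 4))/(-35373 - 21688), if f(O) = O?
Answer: -143/57061 - 4*I/57061 ≈ -0.0025061 - 7.01e-5*I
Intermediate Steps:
b(g) = 9 (b(g) = 9 + 3*(g - g) = 9 + 3*0 = 9 + 0 = 9)
z = 4*I (z = √(-25 + 9) = √(-16) = 4*I ≈ 4.0*I)
Y(h) = 111 + 4*I (Y(h) = 4*I + 111 = 111 + 4*I)
(f(32) + Y(-3*2 - 4))/(-35373 - 21688) = (32 + (111 + 4*I))/(-35373 - 21688) = (143 + 4*I)/(-57061) = (143 + 4*I)*(-1/57061) = -143/57061 - 4*I/57061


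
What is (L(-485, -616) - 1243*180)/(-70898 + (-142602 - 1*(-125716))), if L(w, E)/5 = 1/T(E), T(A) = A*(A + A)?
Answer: 169798970875/66620331008 ≈ 2.5488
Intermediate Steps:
T(A) = 2*A² (T(A) = A*(2*A) = 2*A²)
L(w, E) = 5/(2*E²) (L(w, E) = 5/((2*E²)) = 5*(1/(2*E²)) = 5/(2*E²))
(L(-485, -616) - 1243*180)/(-70898 + (-142602 - 1*(-125716))) = ((5/2)/(-616)² - 1243*180)/(-70898 + (-142602 - 1*(-125716))) = ((5/2)*(1/379456) - 223740)/(-70898 + (-142602 + 125716)) = (5/758912 - 223740)/(-70898 - 16886) = -169798970875/758912/(-87784) = -169798970875/758912*(-1/87784) = 169798970875/66620331008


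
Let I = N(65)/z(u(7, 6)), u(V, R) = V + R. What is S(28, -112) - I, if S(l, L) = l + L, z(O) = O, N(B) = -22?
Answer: -1070/13 ≈ -82.308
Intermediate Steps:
u(V, R) = R + V
I = -22/13 (I = -22/(6 + 7) = -22/13 ≈ -1.6923)
S(l, L) = L + l
S(28, -112) - I = (-112 + 28) - 1*(-22/13) = -84 + 22/13 = -1070/13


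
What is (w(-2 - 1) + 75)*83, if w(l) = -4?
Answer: 5893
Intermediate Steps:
(w(-2 - 1) + 75)*83 = (-4 + 75)*83 = 71*83 = 5893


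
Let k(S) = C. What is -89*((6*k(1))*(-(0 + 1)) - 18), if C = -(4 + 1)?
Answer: -1068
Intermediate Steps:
C = -5 (C = -1*5 = -5)
k(S) = -5
-89*((6*k(1))*(-(0 + 1)) - 18) = -89*((6*(-5))*(-(0 + 1)) - 18) = -89*(-(-30) - 18) = -89*(-30*(-1) - 18) = -89*(30 - 18) = -89*12 = -1068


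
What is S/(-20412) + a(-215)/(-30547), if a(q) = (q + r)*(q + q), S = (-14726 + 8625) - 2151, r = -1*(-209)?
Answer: 49852721/155881341 ≈ 0.31981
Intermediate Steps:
r = 209
S = -8252 (S = -6101 - 2151 = -8252)
a(q) = 2*q*(209 + q) (a(q) = (q + 209)*(q + q) = (209 + q)*(2*q) = 2*q*(209 + q))
S/(-20412) + a(-215)/(-30547) = -8252/(-20412) + (2*(-215)*(209 - 215))/(-30547) = -8252*(-1/20412) + (2*(-215)*(-6))*(-1/30547) = 2063/5103 + 2580*(-1/30547) = 2063/5103 - 2580/30547 = 49852721/155881341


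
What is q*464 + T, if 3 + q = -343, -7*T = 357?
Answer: -160595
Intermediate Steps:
T = -51 (T = -⅐*357 = -51)
q = -346 (q = -3 - 343 = -346)
q*464 + T = -346*464 - 51 = -160544 - 51 = -160595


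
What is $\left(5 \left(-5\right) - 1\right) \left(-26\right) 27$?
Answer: $18252$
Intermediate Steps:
$\left(5 \left(-5\right) - 1\right) \left(-26\right) 27 = \left(-25 - 1\right) \left(-26\right) 27 = \left(-26\right) \left(-26\right) 27 = 676 \cdot 27 = 18252$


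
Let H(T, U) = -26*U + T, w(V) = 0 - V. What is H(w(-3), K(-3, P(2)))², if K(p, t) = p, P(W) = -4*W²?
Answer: 6561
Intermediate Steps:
w(V) = -V
H(T, U) = T - 26*U
H(w(-3), K(-3, P(2)))² = (-1*(-3) - 26*(-3))² = (3 + 78)² = 81² = 6561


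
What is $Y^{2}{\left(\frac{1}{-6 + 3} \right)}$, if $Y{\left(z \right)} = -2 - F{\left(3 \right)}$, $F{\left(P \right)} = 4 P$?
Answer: $196$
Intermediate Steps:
$Y{\left(z \right)} = -14$ ($Y{\left(z \right)} = -2 - 4 \cdot 3 = -2 - 12 = -14$)
$Y^{2}{\left(\frac{1}{-6 + 3} \right)} = \left(-14\right)^{2} = 196$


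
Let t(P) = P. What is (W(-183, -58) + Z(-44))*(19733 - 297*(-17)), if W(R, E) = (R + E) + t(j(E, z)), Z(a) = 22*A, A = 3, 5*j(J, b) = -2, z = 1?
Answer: -21733814/5 ≈ -4.3468e+6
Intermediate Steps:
j(J, b) = -⅖ (j(J, b) = (⅕)*(-2) = -⅖)
Z(a) = 66 (Z(a) = 22*3 = 66)
W(R, E) = -⅖ + E + R (W(R, E) = (R + E) - ⅖ = (E + R) - ⅖ = -⅖ + E + R)
(W(-183, -58) + Z(-44))*(19733 - 297*(-17)) = ((-⅖ - 58 - 183) + 66)*(19733 - 297*(-17)) = (-1207/5 + 66)*(19733 + 5049) = -877/5*24782 = -21733814/5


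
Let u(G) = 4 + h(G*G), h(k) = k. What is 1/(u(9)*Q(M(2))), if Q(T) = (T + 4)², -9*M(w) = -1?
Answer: 81/116365 ≈ 0.00069609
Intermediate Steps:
M(w) = ⅑ (M(w) = -⅑*(-1) = ⅑)
u(G) = 4 + G² (u(G) = 4 + G*G = 4 + G²)
Q(T) = (4 + T)²
1/(u(9)*Q(M(2))) = 1/((4 + 9²)*(4 + ⅑)²) = 1/((4 + 81)*(37/9)²) = 1/(85*(1369/81)) = 1/(116365/81) = 81/116365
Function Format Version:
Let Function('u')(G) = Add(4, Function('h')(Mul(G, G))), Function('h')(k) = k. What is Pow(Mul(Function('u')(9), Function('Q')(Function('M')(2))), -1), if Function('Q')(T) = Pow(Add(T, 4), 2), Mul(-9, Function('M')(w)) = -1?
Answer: Rational(81, 116365) ≈ 0.00069609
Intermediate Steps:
Function('M')(w) = Rational(1, 9) (Function('M')(w) = Mul(Rational(-1, 9), -1) = Rational(1, 9))
Function('u')(G) = Add(4, Pow(G, 2)) (Function('u')(G) = Add(4, Mul(G, G)) = Add(4, Pow(G, 2)))
Function('Q')(T) = Pow(Add(4, T), 2)
Pow(Mul(Function('u')(9), Function('Q')(Function('M')(2))), -1) = Pow(Mul(Add(4, Pow(9, 2)), Pow(Add(4, Rational(1, 9)), 2)), -1) = Pow(Mul(Add(4, 81), Pow(Rational(37, 9), 2)), -1) = Pow(Mul(85, Rational(1369, 81)), -1) = Pow(Rational(116365, 81), -1) = Rational(81, 116365)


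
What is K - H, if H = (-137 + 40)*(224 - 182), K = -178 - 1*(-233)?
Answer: 4129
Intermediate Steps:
K = 55 (K = -178 + 233 = 55)
H = -4074 (H = -97*42 = -4074)
K - H = 55 - 1*(-4074) = 55 + 4074 = 4129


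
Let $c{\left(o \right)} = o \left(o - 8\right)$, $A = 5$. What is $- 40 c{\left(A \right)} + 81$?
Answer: $681$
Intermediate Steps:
$c{\left(o \right)} = o \left(-8 + o\right)$
$- 40 c{\left(A \right)} + 81 = - 40 \cdot 5 \left(-8 + 5\right) + 81 = - 40 \cdot 5 \left(-3\right) + 81 = \left(-40\right) \left(-15\right) + 81 = 600 + 81 = 681$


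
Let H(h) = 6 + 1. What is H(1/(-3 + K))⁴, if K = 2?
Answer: 2401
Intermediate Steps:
H(h) = 7
H(1/(-3 + K))⁴ = 7⁴ = 2401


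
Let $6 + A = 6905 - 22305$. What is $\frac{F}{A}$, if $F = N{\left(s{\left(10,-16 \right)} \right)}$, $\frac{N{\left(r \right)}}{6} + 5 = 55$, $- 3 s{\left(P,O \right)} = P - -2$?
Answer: $- \frac{150}{7703} \approx -0.019473$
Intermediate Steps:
$s{\left(P,O \right)} = - \frac{2}{3} - \frac{P}{3}$ ($s{\left(P,O \right)} = - \frac{P - -2}{3} = - \frac{P + 2}{3} = - \frac{2 + P}{3} = - \frac{2}{3} - \frac{P}{3}$)
$N{\left(r \right)} = 300$ ($N{\left(r \right)} = -30 + 6 \cdot 55 = -30 + 330 = 300$)
$F = 300$
$A = -15406$ ($A = -6 + \left(6905 - 22305\right) = -6 - 15400 = -15406$)
$\frac{F}{A} = \frac{300}{-15406} = 300 \left(- \frac{1}{15406}\right) = - \frac{150}{7703}$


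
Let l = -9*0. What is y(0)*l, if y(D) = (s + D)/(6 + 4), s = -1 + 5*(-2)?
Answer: 0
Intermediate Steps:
s = -11 (s = -1 - 10 = -11)
l = 0
y(D) = -11/10 + D/10 (y(D) = (-11 + D)/(6 + 4) = (-11 + D)/10 = (-11 + D)*(⅒) = -11/10 + D/10)
y(0)*l = (-11/10 + (⅒)*0)*0 = (-11/10 + 0)*0 = -11/10*0 = 0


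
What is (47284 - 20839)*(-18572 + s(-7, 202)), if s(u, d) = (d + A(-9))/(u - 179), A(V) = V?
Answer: -30452166775/62 ≈ -4.9116e+8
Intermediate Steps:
s(u, d) = (-9 + d)/(-179 + u) (s(u, d) = (d - 9)/(u - 179) = (-9 + d)/(-179 + u))
(47284 - 20839)*(-18572 + s(-7, 202)) = (47284 - 20839)*(-18572 + (-9 + 202)/(-179 - 7)) = 26445*(-18572 + 193/(-186)) = 26445*(-18572 - 1/186*193) = 26445*(-18572 - 193/186) = 26445*(-3454585/186) = -30452166775/62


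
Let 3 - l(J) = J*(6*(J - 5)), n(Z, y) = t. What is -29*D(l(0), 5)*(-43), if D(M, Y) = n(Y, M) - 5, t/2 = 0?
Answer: -6235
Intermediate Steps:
t = 0 (t = 2*0 = 0)
n(Z, y) = 0
l(J) = 3 - J*(-30 + 6*J) (l(J) = 3 - J*6*(J - 5) = 3 - J*6*(-5 + J) = 3 - J*(-30 + 6*J))
D(M, Y) = -5 (D(M, Y) = 0 - 5 = -5)
-29*D(l(0), 5)*(-43) = -29*(-5)*(-43) = 145*(-43) = -6235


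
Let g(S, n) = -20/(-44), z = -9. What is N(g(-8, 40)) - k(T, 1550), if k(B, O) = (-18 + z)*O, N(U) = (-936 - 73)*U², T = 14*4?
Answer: 5038625/121 ≈ 41642.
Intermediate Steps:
g(S, n) = 5/11 (g(S, n) = -20*(-1/44) = 5/11)
T = 56
N(U) = -1009*U²
k(B, O) = -27*O (k(B, O) = (-18 - 9)*O = -27*O)
N(g(-8, 40)) - k(T, 1550) = -1009*(5/11)² - (-27)*1550 = -1009*25/121 - 1*(-41850) = -25225/121 + 41850 = 5038625/121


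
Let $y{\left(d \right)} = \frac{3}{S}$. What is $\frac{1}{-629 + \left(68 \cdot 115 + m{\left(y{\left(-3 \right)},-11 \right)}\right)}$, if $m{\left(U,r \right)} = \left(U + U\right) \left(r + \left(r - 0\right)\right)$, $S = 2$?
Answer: $\frac{1}{7125} \approx 0.00014035$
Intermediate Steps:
$y{\left(d \right)} = \frac{3}{2}$
$m{\left(U,r \right)} = 4 U r$ ($m{\left(U,r \right)} = 2 U \left(r + \left(r + 0\right)\right) = 2 U \left(r + r\right) = 2 U 2 r = 4 U r$)
$\frac{1}{-629 + \left(68 \cdot 115 + m{\left(y{\left(-3 \right)},-11 \right)}\right)} = \frac{1}{-629 + \left(68 \cdot 115 + 4 \cdot \frac{3}{2} \left(-11\right)\right)} = \frac{1}{-629 + \left(7820 - 66\right)} = \frac{1}{-629 + 7754} = \frac{1}{7125}$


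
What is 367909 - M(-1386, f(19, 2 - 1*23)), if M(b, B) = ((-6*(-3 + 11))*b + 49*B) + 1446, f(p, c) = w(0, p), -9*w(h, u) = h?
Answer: 299935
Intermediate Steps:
w(h, u) = -h/9
f(p, c) = 0 (f(p, c) = -⅑*0 = 0)
M(b, B) = 1446 - 48*b + 49*B (M(b, B) = ((-6*8)*b + 49*B) + 1446 = (-48*b + 49*B) + 1446 = 1446 - 48*b + 49*B)
367909 - M(-1386, f(19, 2 - 1*23)) = 367909 - (1446 - 48*(-1386) + 49*0) = 367909 - (1446 + 66528 + 0) = 367909 - 1*67974 = 367909 - 67974 = 299935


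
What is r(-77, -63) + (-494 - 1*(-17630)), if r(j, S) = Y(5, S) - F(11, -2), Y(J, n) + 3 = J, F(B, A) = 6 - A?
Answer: 17130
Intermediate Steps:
Y(J, n) = -3 + J
r(j, S) = -6 (r(j, S) = (-3 + 5) - (6 - 1*(-2)) = 2 - (6 + 2) = 2 - 1*8 = 2 - 8 = -6)
r(-77, -63) + (-494 - 1*(-17630)) = -6 + (-494 - 1*(-17630)) = -6 + (-494 + 17630) = -6 + 17136 = 17130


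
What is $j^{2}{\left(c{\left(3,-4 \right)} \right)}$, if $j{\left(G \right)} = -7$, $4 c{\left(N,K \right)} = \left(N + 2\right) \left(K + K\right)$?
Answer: $49$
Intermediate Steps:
$c{\left(N,K \right)} = \frac{K \left(2 + N\right)}{2}$ ($c{\left(N,K \right)} = \frac{\left(N + 2\right) \left(K + K\right)}{4} = \frac{\left(2 + N\right) 2 K}{4} = \frac{2 K \left(2 + N\right)}{4} = \frac{K \left(2 + N\right)}{2}$)
$j^{2}{\left(c{\left(3,-4 \right)} \right)} = \left(-7\right)^{2} = 49$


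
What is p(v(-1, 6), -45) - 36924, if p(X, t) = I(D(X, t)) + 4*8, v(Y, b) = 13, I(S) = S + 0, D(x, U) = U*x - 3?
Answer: -37480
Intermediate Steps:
D(x, U) = -3 + U*x
I(S) = S
p(X, t) = 29 + X*t (p(X, t) = (-3 + t*X) + 4*8 = (-3 + X*t) + 32 = 29 + X*t)
p(v(-1, 6), -45) - 36924 = (29 + 13*(-45)) - 36924 = (29 - 585) - 36924 = -556 - 36924 = -37480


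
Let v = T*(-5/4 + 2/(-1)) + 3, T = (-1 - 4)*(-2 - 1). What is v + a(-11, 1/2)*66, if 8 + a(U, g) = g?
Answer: -2163/4 ≈ -540.75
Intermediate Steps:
a(U, g) = -8 + g
T = 15 (T = -5*(-3) = 15)
v = -183/4 (v = 15*(-5/4 + 2/(-1)) + 3 = 15*(-5*¼ + 2*(-1)) + 3 = 15*(-5/4 - 2) + 3 = 15*(-13/4) + 3 = -195/4 + 3 = -183/4 ≈ -45.750)
v + a(-11, 1/2)*66 = -183/4 + (-8 + 1/2)*66 = -183/4 + (-8 + ½)*66 = -183/4 - 15/2*66 = -183/4 - 495 = -2163/4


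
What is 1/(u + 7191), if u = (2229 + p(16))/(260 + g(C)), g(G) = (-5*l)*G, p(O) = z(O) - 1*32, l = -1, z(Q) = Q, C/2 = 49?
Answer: 750/5395463 ≈ 0.00013901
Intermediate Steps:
C = 98 (C = 2*49 = 98)
p(O) = -32 + O (p(O) = O - 1*32 = O - 32 = -32 + O)
g(G) = 5*G (g(G) = (-5*(-1))*G = 5*G)
u = 2213/750 (u = (2229 + (-32 + 16))/(260 + 5*98) = (2229 - 16)/(260 + 490) = 2213/750 ≈ 2.9507)
1/(u + 7191) = 1/(2213/750 + 7191) = 1/(5395463/750) = 750/5395463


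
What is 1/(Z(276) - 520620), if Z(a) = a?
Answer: -1/520344 ≈ -1.9218e-6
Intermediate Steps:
1/(Z(276) - 520620) = 1/(276 - 520620) = 1/(-520344) = -1/520344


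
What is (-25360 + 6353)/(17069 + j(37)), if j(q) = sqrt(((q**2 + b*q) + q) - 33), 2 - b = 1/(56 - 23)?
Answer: -10706205939/9614527399 + 19007*sqrt(1574562)/9614527399 ≈ -1.1111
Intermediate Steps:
b = 65/33 (b = 2 - 1/(56 - 23) = 2 - 1/33 = 65/33 ≈ 1.9697)
j(q) = sqrt(-33 + q**2 + 98*q/33) (j(q) = sqrt(((q**2 + 65*q/33) + q) - 33) = sqrt((q**2 + 98*q/33) - 33) = sqrt(-33 + q**2 + 98*q/33))
(-25360 + 6353)/(17069 + j(37)) = (-25360 + 6353)/(17069 + sqrt(-35937 + 1089*37**2 + 3234*37)/33) = -19007/(17069 + sqrt(-35937 + 1089*1369 + 119658)/33) = -19007/(17069 + sqrt(-35937 + 1490841 + 119658)/33) = -19007/(17069 + sqrt(1574562)/33)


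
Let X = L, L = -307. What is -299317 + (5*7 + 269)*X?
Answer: -392645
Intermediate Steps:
X = -307
-299317 + (5*7 + 269)*X = -299317 + (5*7 + 269)*(-307) = -299317 + (35 + 269)*(-307) = -299317 + 304*(-307) = -299317 - 93328 = -392645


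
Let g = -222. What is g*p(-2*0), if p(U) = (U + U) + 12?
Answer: -2664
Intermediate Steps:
p(U) = 12 + 2*U (p(U) = 2*U + 12 = 12 + 2*U)
g*p(-2*0) = -222*(12 + 2*(-2*0)) = -222*(12 + 2*0) = -222*(12 + 0) = -222*12 = -2664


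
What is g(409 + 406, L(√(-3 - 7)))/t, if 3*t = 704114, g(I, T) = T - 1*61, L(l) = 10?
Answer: -153/704114 ≈ -0.00021729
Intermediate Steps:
g(I, T) = -61 + T (g(I, T) = T - 61 = -61 + T)
t = 704114/3 (t = (⅓)*704114 = 704114/3 ≈ 2.3470e+5)
g(409 + 406, L(√(-3 - 7)))/t = (-61 + 10)/(704114/3) = -51*3/704114 = -153/704114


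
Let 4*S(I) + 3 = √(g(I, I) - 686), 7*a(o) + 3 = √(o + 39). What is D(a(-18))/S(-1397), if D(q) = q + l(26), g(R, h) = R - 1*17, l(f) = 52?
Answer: -76/259 - 40*I/703 - 4*√21/4921 - 760*I*√21/777 ≈ -0.29716 - 4.5392*I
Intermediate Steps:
g(R, h) = -17 + R (g(R, h) = R - 17 = -17 + R)
a(o) = -3/7 + √(39 + o)/7 (a(o) = -3/7 + √(o + 39)/7 = -3/7 + √(39 + o)/7)
S(I) = -¾ + √(-703 + I)/4 (S(I) = -¾ + √((-17 + I) - 686)/4 = -¾ + √(-703 + I)/4)
D(q) = 52 + q (D(q) = q + 52 = 52 + q)
D(a(-18))/S(-1397) = (52 + (-3/7 + √(39 - 18)/7))/(-¾ + √(-703 - 1397)/4) = (52 + (-3/7 + √21/7))/(-¾ + √(-2100)/4) = (361/7 + √21/7)/(-¾ + (10*I*√21)/4) = (361/7 + √21/7)/(-¾ + 5*I*√21/2)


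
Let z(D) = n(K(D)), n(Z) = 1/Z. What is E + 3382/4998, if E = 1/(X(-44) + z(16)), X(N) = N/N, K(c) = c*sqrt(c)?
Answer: 269851/162435 ≈ 1.6613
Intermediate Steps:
K(c) = c**(3/2)
n(Z) = 1/Z
z(D) = D**(-3/2) (z(D) = 1/(D**(3/2)) = D**(-3/2))
X(N) = 1
E = 64/65 (E = 1/(1 + 16**(-3/2)) = 1/(1 + 1/64) = 1/(65/64) = 64/65 ≈ 0.98462)
E + 3382/4998 = 64/65 + 3382/4998 = 64/65 + 3382*(1/4998) = 64/65 + 1691/2499 = 269851/162435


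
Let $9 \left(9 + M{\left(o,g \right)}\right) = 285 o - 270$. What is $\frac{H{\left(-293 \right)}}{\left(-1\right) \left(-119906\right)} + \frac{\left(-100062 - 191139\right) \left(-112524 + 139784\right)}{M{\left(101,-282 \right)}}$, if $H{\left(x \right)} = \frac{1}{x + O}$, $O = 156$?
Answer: $- \frac{195601173115519319}{77848131158} \approx -2.5126 \cdot 10^{6}$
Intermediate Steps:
$H{\left(x \right)} = \frac{1}{156 + x}$ ($H{\left(x \right)} = \frac{1}{x + 156} = \frac{1}{156 + x}$)
$M{\left(o,g \right)} = -39 + \frac{95 o}{3}$ ($M{\left(o,g \right)} = -9 + \frac{285 o - 270}{9} = -9 + \frac{-270 + 285 o}{9} = -9 + \left(-30 + \frac{95 o}{3}\right) = -39 + \frac{95 o}{3}$)
$\frac{H{\left(-293 \right)}}{\left(-1\right) \left(-119906\right)} + \frac{\left(-100062 - 191139\right) \left(-112524 + 139784\right)}{M{\left(101,-282 \right)}} = \frac{1}{\left(156 - 293\right) \left(\left(-1\right) \left(-119906\right)\right)} + \frac{\left(-100062 - 191139\right) \left(-112524 + 139784\right)}{-39 + \frac{95}{3} \cdot 101} = \frac{1}{\left(-137\right) 119906} + \frac{\left(-291201\right) 27260}{-39 + \frac{9595}{3}} = \left(- \frac{1}{137}\right) \frac{1}{119906} - \frac{7938139260}{\frac{9478}{3}} = - \frac{1}{16427122} - \frac{11907208890}{4739} = - \frac{195601173115519319}{77848131158}$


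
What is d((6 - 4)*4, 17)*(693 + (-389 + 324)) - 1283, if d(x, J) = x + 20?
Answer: 16301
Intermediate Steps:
d(x, J) = 20 + x
d((6 - 4)*4, 17)*(693 + (-389 + 324)) - 1283 = (20 + (6 - 4)*4)*(693 + (-389 + 324)) - 1283 = (20 + 2*4)*(693 - 65) - 1283 = (20 + 8)*628 - 1283 = 28*628 - 1283 = 17584 - 1283 = 16301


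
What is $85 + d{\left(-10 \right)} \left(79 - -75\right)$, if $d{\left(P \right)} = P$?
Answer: $-1455$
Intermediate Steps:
$85 + d{\left(-10 \right)} \left(79 - -75\right) = 85 - 10 \left(79 - -75\right) = 85 - 10 \left(79 + 75\right) = 85 - 1540 = -1455$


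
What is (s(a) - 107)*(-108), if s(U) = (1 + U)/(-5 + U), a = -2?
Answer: 80784/7 ≈ 11541.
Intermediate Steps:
s(U) = (1 + U)/(-5 + U)
(s(a) - 107)*(-108) = ((1 - 2)/(-5 - 2) - 107)*(-108) = (-1/(-7) - 107)*(-108) = (-1/7*(-1) - 107)*(-108) = (1/7 - 107)*(-108) = -748/7*(-108) = 80784/7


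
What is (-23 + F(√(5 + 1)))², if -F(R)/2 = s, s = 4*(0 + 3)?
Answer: 2209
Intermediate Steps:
s = 12 (s = 4*3 = 12)
F(R) = -24 (F(R) = -2*12 = -24)
(-23 + F(√(5 + 1)))² = (-23 - 24)² = (-47)² = 2209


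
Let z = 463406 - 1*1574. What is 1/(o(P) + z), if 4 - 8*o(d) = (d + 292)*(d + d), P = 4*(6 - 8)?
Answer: 2/924801 ≈ 2.1626e-6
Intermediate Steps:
P = -8 (P = 4*(-2) = -8)
z = 461832 (z = 463406 - 1574 = 461832)
o(d) = ½ - d*(292 + d)/4 (o(d) = ½ - (d + 292)*(d + d)/8 = ½ - (292 + d)*2*d/8 = ½ - d*(292 + d)/4)
1/(o(P) + z) = 1/((½ - 73*(-8) - ¼*(-8)²) + 461832) = 1/((½ + 584 - ¼*64) + 461832) = 1/((½ + 584 - 16) + 461832) = 1/(1137/2 + 461832) = 1/(924801/2) = 2/924801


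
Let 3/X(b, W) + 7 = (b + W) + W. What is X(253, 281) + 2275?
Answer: 1838203/808 ≈ 2275.0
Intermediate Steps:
X(b, W) = 3/(-7 + b + 2*W) (X(b, W) = 3/(-7 + ((b + W) + W)) = 3/(-7 + ((W + b) + W)) = 3/(-7 + (b + 2*W)) = 3/(-7 + b + 2*W))
X(253, 281) + 2275 = 3/(-7 + 253 + 2*281) + 2275 = 3/(-7 + 253 + 562) + 2275 = 3/808 + 2275 = 1838203/808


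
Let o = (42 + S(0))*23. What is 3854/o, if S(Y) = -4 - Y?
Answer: 1927/437 ≈ 4.4096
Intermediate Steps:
o = 874 (o = (42 + (-4 - 1*0))*23 = (42 + (-4 + 0))*23 = (42 - 4)*23 = 38*23 = 874)
3854/o = 3854/874 = 3854*(1/874) = 1927/437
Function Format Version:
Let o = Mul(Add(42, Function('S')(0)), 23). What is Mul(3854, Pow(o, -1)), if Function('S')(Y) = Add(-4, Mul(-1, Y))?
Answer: Rational(1927, 437) ≈ 4.4096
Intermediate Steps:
o = 874 (o = Mul(Add(42, Add(-4, Mul(-1, 0))), 23) = Mul(Add(42, Add(-4, 0)), 23) = Mul(Add(42, -4), 23) = Mul(38, 23) = 874)
Mul(3854, Pow(o, -1)) = Mul(3854, Pow(874, -1)) = Mul(3854, Rational(1, 874)) = Rational(1927, 437)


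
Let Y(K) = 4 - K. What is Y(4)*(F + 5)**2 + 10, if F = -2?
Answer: 10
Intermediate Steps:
Y(4)*(F + 5)**2 + 10 = (4 - 1*4)*(-2 + 5)**2 + 10 = (4 - 4)*3**2 + 10 = 0*9 + 10 = 0 + 10 = 10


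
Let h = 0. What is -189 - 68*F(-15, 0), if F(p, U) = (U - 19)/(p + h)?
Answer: -4127/15 ≈ -275.13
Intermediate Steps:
F(p, U) = (-19 + U)/p (F(p, U) = (U - 19)/(p + 0) = (-19 + U)/p)
-189 - 68*F(-15, 0) = -189 - 68*(-19 + 0)/(-15) = -189 - (-68)*(-19)/15 = -189 - 68*19/15 = -189 - 1292/15 = -4127/15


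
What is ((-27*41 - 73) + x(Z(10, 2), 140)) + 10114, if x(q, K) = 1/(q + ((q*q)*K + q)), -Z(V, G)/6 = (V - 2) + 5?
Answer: 7608230137/851604 ≈ 8934.0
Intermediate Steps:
Z(V, G) = -18 - 6*V (Z(V, G) = -6*((V - 2) + 5) = -6*((-2 + V) + 5) = -6*(3 + V) = -18 - 6*V)
x(q, K) = 1/(2*q + K*q**2) (x(q, K) = 1/(q + (q**2*K + q)) = 1/(q + (K*q**2 + q)) = 1/(q + (q + K*q**2)) = 1/(2*q + K*q**2))
((-27*41 - 73) + x(Z(10, 2), 140)) + 10114 = ((-27*41 - 73) + 1/((-18 - 6*10)*(2 + 140*(-18 - 6*10)))) + 10114 = ((-1107 - 73) + 1/((-18 - 60)*(2 + 140*(-18 - 60)))) + 10114 = (-1180 + 1/((-78)*(2 + 140*(-78)))) + 10114 = (-1180 - 1/(78*(2 - 10920))) + 10114 = (-1180 - 1/78/(-10918)) + 10114 = (-1180 - 1/78*(-1/10918)) + 10114 = (-1180 + 1/851604) + 10114 = -1004892719/851604 + 10114 = 7608230137/851604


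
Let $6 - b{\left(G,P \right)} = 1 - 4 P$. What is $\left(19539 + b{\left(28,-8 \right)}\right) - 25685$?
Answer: $-6173$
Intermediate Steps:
$b{\left(G,P \right)} = 5 + 4 P$ ($b{\left(G,P \right)} = 6 - \left(1 - 4 P\right) = 6 + \left(-1 + 4 P\right) = 5 + 4 P$)
$\left(19539 + b{\left(28,-8 \right)}\right) - 25685 = \left(19539 + \left(5 + 4 \left(-8\right)\right)\right) - 25685 = \left(19539 + \left(5 - 32\right)\right) - 25685 = \left(19539 - 27\right) - 25685 = 19512 - 25685 = -6173$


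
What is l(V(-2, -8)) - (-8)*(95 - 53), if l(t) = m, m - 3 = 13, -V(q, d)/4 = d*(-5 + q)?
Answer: 352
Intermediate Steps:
V(q, d) = -4*d*(-5 + q)
m = 16 (m = 3 + 13 = 16)
l(t) = 16
l(V(-2, -8)) - (-8)*(95 - 53) = 16 - (-8)*(95 - 53) = 16 - (-8)*42 = 16 - 1*(-336) = 16 + 336 = 352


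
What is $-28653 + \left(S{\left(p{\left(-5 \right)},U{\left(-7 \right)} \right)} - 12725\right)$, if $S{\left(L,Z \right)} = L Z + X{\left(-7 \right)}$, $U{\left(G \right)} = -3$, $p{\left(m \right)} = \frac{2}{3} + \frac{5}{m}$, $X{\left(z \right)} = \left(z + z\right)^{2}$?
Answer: $-41181$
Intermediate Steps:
$X{\left(z \right)} = 4 z^{2}$ ($X{\left(z \right)} = \left(2 z\right)^{2} = 4 z^{2}$)
$p{\left(m \right)} = \frac{2}{3} + \frac{5}{m}$ ($p{\left(m \right)} = 2 \cdot \frac{1}{3} + \frac{5}{m} = \frac{2}{3} + \frac{5}{m}$)
$S{\left(L,Z \right)} = 196 + L Z$ ($S{\left(L,Z \right)} = L Z + 4 \left(-7\right)^{2} = L Z + 4 \cdot 49 = L Z + 196 = 196 + L Z$)
$-28653 + \left(S{\left(p{\left(-5 \right)},U{\left(-7 \right)} \right)} - 12725\right) = -28653 - \left(12529 - \left(\frac{2}{3} + \frac{5}{-5}\right) \left(-3\right)\right) = -28653 - \left(12529 - \left(\frac{2}{3} + 5 \left(- \frac{1}{5}\right)\right) \left(-3\right)\right) = -28653 - \left(12529 - \left(\frac{2}{3} - 1\right) \left(-3\right)\right) = -28653 + \left(\left(196 - -1\right) - 12725\right) = -28653 + \left(\left(196 + 1\right) - 12725\right) = -28653 + \left(197 - 12725\right) = -28653 - 12528 = -41181$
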